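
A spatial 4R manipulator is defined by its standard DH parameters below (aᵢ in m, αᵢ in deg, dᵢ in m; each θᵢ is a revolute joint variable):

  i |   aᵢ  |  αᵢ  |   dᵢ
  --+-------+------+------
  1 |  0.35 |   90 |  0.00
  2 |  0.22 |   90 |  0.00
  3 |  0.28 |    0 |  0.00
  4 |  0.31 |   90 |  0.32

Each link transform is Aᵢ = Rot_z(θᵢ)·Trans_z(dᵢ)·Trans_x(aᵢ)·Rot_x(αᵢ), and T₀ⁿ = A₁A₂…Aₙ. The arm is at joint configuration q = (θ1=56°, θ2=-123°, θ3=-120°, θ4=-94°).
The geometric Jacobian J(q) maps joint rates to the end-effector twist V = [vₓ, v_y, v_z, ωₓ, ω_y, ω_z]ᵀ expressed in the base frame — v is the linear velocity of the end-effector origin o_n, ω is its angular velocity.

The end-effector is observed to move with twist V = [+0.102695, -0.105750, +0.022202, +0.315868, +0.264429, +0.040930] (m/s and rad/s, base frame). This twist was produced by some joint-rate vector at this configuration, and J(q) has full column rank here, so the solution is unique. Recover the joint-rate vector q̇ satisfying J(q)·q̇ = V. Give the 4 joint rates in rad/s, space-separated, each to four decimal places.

o_n = [0.0422, 0.1863, 0.3227]
J₁: ẑ×o_n = [-0.1863, 0.0422, 0.0000], ω = ẑ
J2: z=[0.8290, -0.5592, 0.0000] o=[0.1957, 0.2902, 0.0000] → [-0.1805, -0.2676, -0.1720, 0.8290, -0.5592, 0.0000]
J3: z=[-0.4690, -0.6953, 0.5446] o=[0.1287, 0.1908, -0.1845] → [-0.3502, 0.1908, -0.0580, -0.4690, -0.6953, 0.5446]
J4: z=[-0.4690, -0.6953, 0.5446] o=[-0.0297, 0.3896, -0.0671] → [-0.1603, 0.2220, 0.1454, -0.4690, -0.6953, 0.5446]
q̇ = J⁺·V = [0.2980, 0.1140, -0.5430, 0.0710]

0.2980 0.1140 -0.5430 0.0710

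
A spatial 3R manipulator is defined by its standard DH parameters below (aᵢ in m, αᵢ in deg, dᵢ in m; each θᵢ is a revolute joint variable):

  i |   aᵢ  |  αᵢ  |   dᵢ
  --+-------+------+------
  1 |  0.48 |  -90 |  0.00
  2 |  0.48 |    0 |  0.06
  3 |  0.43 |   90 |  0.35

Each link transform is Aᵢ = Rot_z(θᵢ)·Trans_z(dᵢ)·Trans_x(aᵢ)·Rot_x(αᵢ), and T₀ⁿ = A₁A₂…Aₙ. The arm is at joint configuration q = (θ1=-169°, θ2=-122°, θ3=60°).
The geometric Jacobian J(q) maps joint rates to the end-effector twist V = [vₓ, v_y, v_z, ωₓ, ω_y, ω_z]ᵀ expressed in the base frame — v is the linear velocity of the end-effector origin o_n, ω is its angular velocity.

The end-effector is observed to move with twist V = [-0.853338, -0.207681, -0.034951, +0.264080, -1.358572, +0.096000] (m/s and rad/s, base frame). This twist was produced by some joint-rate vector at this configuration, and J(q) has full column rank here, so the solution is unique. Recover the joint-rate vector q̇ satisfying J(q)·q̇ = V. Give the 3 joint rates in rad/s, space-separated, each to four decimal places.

o_n = [-0.3414, -0.4840, 0.7867]
J₁: ẑ×o_n = [0.4840, -0.3414, 0.0000], ω = ẑ
J2: z=[0.1908, -0.9816, 0.0000] o=[-0.4712, -0.0916, 0.0000] → [-0.7723, -0.1501, 0.0525, 0.1908, -0.9816, 0.0000]
J3: z=[0.1908, -0.9816, 0.0000] o=[-0.2100, -0.1020, 0.4071] → [-0.3727, -0.0724, -0.2019, 0.1908, -0.9816, 0.0000]
q̇ = J⁺·V = [0.0960, 0.9610, 0.4230]

0.0960 0.9610 0.4230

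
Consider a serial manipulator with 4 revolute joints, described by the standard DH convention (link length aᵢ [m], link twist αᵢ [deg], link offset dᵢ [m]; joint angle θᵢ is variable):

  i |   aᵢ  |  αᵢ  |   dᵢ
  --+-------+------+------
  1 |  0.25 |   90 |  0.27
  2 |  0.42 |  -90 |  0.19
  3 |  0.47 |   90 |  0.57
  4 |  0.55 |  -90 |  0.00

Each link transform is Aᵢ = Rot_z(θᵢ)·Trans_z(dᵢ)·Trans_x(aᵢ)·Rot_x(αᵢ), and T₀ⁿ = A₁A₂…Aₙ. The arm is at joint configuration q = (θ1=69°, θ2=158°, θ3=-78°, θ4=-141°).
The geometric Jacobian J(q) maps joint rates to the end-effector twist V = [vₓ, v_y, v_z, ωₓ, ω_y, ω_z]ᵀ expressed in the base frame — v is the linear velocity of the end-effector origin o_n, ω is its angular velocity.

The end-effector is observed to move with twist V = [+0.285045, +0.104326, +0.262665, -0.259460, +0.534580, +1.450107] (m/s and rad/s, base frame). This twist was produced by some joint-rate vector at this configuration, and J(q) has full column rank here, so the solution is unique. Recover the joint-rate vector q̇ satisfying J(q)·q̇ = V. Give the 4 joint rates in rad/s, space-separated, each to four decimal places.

0.7740 -0.4600 -0.7790 0.1260

o_n = [0.1333, -0.2991, 0.2231]
J₁: ẑ×o_n = [0.2991, 0.1333, -0.0000], ω = ẑ
J2: z=[0.9336, -0.3584, 0.0000] o=[0.0896, 0.2334, 0.2700] → [0.0168, 0.0438, -0.4815, 0.9336, -0.3584, 0.0000]
J3: z=[-0.1342, -0.3497, -0.9272] o=[0.1274, -0.1982, 0.4273] → [-0.0221, -0.0329, 0.0156, -0.1342, -0.3497, -0.9272]
J4: z=[0.5191, 0.7722, -0.3664] o=[0.4476, -0.6469, -0.0646] → [0.3495, -0.0341, 0.4233, 0.5191, 0.7722, -0.3664]
q̇ = J⁺·V = [0.7740, -0.4600, -0.7790, 0.1260]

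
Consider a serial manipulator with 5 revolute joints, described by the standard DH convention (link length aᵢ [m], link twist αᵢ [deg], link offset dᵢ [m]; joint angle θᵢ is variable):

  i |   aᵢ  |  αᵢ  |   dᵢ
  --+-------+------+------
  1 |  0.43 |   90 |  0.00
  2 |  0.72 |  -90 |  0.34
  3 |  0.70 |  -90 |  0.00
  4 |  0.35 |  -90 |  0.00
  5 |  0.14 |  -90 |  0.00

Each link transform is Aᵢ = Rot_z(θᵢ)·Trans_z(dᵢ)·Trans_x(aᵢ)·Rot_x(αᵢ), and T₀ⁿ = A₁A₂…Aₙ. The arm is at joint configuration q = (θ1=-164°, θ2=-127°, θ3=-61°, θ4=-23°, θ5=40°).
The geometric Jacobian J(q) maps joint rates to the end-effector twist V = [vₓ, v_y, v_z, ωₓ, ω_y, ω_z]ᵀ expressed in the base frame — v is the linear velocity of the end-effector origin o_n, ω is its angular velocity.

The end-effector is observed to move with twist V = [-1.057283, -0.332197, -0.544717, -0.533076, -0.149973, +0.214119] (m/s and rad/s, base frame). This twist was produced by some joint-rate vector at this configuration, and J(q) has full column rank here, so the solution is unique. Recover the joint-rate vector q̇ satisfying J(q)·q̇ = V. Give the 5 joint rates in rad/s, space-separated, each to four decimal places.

0.8920 0.3080 0.4590 0.3300 -0.4250

o_n = [-0.2411, 1.3498, -1.0537]
J₁: ẑ×o_n = [-1.3498, -0.2411, 0.0000], ω = ẑ
J2: z=[-0.2756, 0.9613, 0.0000] o=[-0.4133, -0.1185, 0.0000] → [-1.0129, -0.2904, -0.5703, -0.2756, 0.9613, 0.0000]
J3: z=[-0.7677, -0.2201, -0.6018] o=[-0.0905, 0.3277, -0.5750] → [0.7205, -0.2769, -0.8178, -0.7677, -0.2201, -0.6018]
J4: z=[0.6396, -0.3209, -0.6985] o=[-0.0630, 0.9726, -0.8460] → [0.3302, 0.2572, 0.1841, 0.6396, -0.3209, -0.6985]
J5: z=[0.7221, 0.5626, 0.4027] o=[-0.1553, 1.2392, -1.0531] → [-0.0449, -0.0341, 0.1281, 0.7221, 0.5626, 0.4027]
q̇ = J⁺·V = [0.8920, 0.3080, 0.4590, 0.3300, -0.4250]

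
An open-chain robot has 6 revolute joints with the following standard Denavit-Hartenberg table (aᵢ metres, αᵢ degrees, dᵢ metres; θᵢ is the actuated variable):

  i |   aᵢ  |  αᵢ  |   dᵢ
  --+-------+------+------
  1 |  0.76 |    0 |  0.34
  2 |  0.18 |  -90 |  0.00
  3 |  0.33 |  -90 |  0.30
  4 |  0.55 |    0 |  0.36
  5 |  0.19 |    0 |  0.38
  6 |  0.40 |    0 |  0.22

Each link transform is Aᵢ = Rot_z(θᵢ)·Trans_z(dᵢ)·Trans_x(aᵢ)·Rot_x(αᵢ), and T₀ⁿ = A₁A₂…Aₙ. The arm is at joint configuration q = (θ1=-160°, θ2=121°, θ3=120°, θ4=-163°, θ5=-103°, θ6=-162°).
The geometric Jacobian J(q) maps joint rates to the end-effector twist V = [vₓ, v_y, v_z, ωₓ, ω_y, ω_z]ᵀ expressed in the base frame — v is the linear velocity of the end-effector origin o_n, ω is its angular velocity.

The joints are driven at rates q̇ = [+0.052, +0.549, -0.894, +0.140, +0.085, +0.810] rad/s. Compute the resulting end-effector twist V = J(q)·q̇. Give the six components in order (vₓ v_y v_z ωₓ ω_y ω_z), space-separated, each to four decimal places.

-1.0815 0.2678 -1.0317 -1.2592 -0.1307 1.1185

o_n = [-0.7932, 0.6303, 0.8714]
J₁: ẑ×o_n = [-0.6303, -0.7932, 0.0000], ω = ẑ
J2: z=[0.0000, 0.0000, 1.0000] o=[-0.7142, -0.2599, 0.3400] → [-0.8903, -0.0790, 0.0000, 0.0000, 0.0000, 1.0000]
J3: z=[0.6293, 0.7771, 0.0000] o=[-0.5743, -0.3732, 0.3400] → [0.4130, -0.3344, 0.8017, 0.6293, 0.7771, 0.0000]
J4: z=[-0.6730, 0.5450, 0.5000] o=[-0.5137, -0.0362, 0.0542] → [0.1121, 0.4103, -0.2963, -0.6730, 0.5450, 0.5000]
J5: z=[-0.6730, 0.5450, 0.5000] o=[-0.4504, 0.1194, 0.6897] → [-0.1564, -0.0491, -0.1570, -0.6730, 0.5450, 0.5000]
J6: z=[-0.6730, 0.5450, 0.5000] o=[-0.8203, 0.1751, 0.8912] → [-0.2384, 0.0002, -0.3212, -0.6730, 0.5450, 0.5000]
V = J·q̇ = [-1.0815, 0.2678, -1.0317, -1.2592, -0.1307, 1.1185]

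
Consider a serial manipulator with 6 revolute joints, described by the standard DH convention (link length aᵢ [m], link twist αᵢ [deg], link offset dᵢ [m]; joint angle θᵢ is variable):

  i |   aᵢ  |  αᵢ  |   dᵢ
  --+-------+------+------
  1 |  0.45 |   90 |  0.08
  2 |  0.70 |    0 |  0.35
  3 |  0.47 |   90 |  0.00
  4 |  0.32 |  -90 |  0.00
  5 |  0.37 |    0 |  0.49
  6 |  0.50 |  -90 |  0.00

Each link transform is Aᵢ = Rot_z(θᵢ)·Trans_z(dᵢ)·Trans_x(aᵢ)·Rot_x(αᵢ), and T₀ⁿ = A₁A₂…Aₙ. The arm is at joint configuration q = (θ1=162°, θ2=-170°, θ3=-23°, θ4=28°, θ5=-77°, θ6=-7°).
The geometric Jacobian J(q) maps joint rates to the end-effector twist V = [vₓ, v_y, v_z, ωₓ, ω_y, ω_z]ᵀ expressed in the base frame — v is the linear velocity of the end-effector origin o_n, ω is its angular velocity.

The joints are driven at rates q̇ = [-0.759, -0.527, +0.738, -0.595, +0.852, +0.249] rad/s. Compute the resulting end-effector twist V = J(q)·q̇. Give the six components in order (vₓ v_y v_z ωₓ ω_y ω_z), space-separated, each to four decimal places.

1.9949 -0.8704 0.4031 0.0139 1.2395 -1.4550

o_n = [0.9471, 0.7400, 0.9387]
J₁: ẑ×o_n = [-0.7400, 0.9471, 0.0000], ω = ẑ
J2: z=[0.3090, 0.9511, 0.0000] o=[-0.4280, 0.1391, 0.0800] → [0.8167, -0.2653, -1.1221, 0.3090, 0.9511, 0.0000]
J3: z=[0.3090, 0.9511, 0.0000] o=[0.3358, 0.2589, -0.0416] → [0.9323, -0.3029, -0.4327, 0.3090, 0.9511, 0.0000]
J4: z=[-0.2139, 0.0695, 0.9744] o=[0.7713, 0.1174, 0.0642] → [-0.5459, 0.3584, -0.1454, -0.2139, 0.0695, 0.9744]
J5: z=[-0.1622, 0.9811, -0.1056] o=[1.0796, 0.1752, 0.1277] → [0.8553, 0.1455, 0.0383, -0.1622, 0.9811, -0.1056]
J6: z=[-0.1622, 0.9811, -0.1056] o=[1.0032, 0.6960, 0.4438] → [0.4902, 0.0862, 0.0478, -0.1622, 0.9811, -0.1056]
V = J·q̇ = [1.9949, -0.8704, 0.4031, 0.0139, 1.2395, -1.4550]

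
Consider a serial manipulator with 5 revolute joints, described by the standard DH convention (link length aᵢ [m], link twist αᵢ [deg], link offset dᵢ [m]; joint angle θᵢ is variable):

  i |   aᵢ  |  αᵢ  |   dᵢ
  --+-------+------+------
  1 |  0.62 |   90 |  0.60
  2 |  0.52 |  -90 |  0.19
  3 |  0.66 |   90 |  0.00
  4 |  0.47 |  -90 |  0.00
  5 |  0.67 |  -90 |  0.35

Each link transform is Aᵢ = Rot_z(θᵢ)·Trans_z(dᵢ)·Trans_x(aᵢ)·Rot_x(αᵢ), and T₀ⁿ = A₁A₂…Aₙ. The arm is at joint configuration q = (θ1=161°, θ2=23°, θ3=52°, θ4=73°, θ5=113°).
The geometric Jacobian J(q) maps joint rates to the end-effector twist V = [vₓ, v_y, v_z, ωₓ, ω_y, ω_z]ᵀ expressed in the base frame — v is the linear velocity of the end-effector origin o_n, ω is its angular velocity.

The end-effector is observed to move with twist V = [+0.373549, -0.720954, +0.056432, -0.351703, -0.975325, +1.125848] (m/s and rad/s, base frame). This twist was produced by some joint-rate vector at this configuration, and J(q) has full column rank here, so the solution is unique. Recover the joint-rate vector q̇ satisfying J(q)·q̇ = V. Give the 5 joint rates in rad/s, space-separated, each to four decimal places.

o_n = [-0.8722, -0.2221, 0.9837]
J₁: ẑ×o_n = [0.2221, -0.8722, 0.0000], ω = ẑ
J2: z=[0.3256, 0.9455, 0.0000] o=[-0.5862, 0.2019, 0.6000] → [0.3628, -0.1249, 0.1324, 0.3256, 0.9455, 0.0000]
J3: z=[0.3694, -0.1272, 0.9205] o=[-0.9769, 0.5373, 0.8032] → [0.6761, 0.0297, -0.2673, 0.3694, -0.1272, 0.9205]
J4: z=[-0.4854, 0.8183, 0.3079] o=[-1.4999, 0.1674, 0.9619] → [0.1377, 0.2038, -0.3246, -0.4854, 0.8183, 0.3079]
J5: z=[0.8658, 0.4989, 0.0391] o=[-1.4428, 0.0332, 1.4087] → [-0.2021, 0.3903, -0.5057, 0.8658, 0.4989, 0.0391]
q̇ = J⁺·V = [0.6910, -0.6050, 0.5330, -0.1210, -0.4740]

0.6910 -0.6050 0.5330 -0.1210 -0.4740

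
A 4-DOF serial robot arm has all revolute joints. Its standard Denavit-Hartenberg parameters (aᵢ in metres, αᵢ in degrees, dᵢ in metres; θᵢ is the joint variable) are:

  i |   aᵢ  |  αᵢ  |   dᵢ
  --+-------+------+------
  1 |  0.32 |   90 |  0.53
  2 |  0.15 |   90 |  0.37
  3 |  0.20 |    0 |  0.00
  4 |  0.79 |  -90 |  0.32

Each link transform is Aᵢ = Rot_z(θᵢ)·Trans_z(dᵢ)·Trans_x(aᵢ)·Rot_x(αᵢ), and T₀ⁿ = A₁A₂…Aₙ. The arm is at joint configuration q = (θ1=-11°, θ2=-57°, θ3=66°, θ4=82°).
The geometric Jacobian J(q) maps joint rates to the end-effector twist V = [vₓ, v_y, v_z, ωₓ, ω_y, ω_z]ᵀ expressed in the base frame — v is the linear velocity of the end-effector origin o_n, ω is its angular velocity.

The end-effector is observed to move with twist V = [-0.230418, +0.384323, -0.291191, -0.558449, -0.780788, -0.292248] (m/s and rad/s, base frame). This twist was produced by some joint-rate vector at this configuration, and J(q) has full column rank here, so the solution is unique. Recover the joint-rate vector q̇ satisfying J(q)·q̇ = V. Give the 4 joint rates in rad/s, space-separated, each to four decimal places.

-0.0330 0.8730 -0.1010 0.5770

o_n = [-0.3692, -0.9178, 0.7236]
J₁: ẑ×o_n = [0.9178, -0.3692, 0.0000], ω = ẑ
J2: z=[-0.1908, -0.9816, 0.0000] o=[0.3141, -0.0611, 0.5300] → [-0.1900, 0.0369, -0.5073, -0.1908, -0.9816, 0.0000]
J3: z=[-0.8233, 0.1600, -0.5446] o=[0.3237, -0.4398, 0.4042] → [-0.2092, 0.6403, 0.5043, -0.8233, 0.1600, -0.5446]
J4: z=[-0.8233, 0.1600, -0.5446] o=[0.3323, -0.6277, 0.3360] → [-0.0960, 0.7012, 0.3511, -0.8233, 0.1600, -0.5446]
q̇ = J⁺·V = [-0.0330, 0.8730, -0.1010, 0.5770]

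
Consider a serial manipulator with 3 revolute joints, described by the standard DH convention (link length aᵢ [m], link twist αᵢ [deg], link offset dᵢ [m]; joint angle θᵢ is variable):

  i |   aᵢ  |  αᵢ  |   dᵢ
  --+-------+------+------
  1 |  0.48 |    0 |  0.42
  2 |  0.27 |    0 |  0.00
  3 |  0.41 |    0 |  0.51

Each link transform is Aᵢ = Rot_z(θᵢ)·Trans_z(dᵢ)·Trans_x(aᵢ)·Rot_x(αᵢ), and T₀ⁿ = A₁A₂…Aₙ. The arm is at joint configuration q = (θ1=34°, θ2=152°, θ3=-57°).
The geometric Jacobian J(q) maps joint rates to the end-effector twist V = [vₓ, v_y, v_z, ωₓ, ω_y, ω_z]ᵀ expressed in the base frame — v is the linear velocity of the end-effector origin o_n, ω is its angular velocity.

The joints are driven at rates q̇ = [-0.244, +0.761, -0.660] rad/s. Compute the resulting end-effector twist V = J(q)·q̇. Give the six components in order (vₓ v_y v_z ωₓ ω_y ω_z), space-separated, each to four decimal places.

o_n = [-0.1286, 0.5588, 0.9300]
J₁: ẑ×o_n = [-0.5588, -0.1286, 0.0000], ω = ẑ
J2: z=[0.0000, 0.0000, 1.0000] o=[0.3979, 0.2684, 0.4200] → [-0.2904, -0.5265, 0.0000, 0.0000, 0.0000, 1.0000]
J3: z=[0.0000, 0.0000, 1.0000] o=[0.1294, 0.2402, 0.4200] → [-0.3186, -0.2580, 0.0000, 0.0000, 0.0000, 1.0000]
V = J·q̇ = [0.1256, -0.1990, 0.0000, 0.0000, 0.0000, -0.1430]

0.1256 -0.1990 0.0000 0.0000 0.0000 -0.1430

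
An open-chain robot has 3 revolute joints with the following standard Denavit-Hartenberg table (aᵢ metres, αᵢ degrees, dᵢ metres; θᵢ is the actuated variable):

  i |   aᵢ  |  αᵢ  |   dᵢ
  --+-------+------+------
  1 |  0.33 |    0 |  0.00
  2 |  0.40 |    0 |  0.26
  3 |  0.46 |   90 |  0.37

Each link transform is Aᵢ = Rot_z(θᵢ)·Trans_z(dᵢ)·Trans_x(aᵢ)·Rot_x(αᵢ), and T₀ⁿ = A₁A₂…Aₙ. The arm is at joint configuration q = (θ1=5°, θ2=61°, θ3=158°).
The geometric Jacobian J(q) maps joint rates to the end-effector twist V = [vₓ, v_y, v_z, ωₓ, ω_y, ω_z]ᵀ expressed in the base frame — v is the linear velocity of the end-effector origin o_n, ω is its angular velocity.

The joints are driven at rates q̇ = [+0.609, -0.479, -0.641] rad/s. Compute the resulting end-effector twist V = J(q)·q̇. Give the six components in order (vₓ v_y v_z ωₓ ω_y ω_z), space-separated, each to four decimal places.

o_n = [0.1605, 0.0746, 0.6300]
J₁: ẑ×o_n = [-0.0746, 0.1605, 0.0000], ω = ẑ
J2: z=[0.0000, 0.0000, 1.0000] o=[0.3287, 0.0288, 0.0000] → [-0.0459, -0.1682, 0.0000, 0.0000, 0.0000, 1.0000]
J3: z=[0.0000, 0.0000, 1.0000] o=[0.4914, 0.3942, 0.2600] → [0.3195, -0.3309, 0.0000, 0.0000, 0.0000, 1.0000]
V = J·q̇ = [-0.2283, 0.3904, 0.0000, 0.0000, 0.0000, -0.5110]

-0.2283 0.3904 0.0000 0.0000 0.0000 -0.5110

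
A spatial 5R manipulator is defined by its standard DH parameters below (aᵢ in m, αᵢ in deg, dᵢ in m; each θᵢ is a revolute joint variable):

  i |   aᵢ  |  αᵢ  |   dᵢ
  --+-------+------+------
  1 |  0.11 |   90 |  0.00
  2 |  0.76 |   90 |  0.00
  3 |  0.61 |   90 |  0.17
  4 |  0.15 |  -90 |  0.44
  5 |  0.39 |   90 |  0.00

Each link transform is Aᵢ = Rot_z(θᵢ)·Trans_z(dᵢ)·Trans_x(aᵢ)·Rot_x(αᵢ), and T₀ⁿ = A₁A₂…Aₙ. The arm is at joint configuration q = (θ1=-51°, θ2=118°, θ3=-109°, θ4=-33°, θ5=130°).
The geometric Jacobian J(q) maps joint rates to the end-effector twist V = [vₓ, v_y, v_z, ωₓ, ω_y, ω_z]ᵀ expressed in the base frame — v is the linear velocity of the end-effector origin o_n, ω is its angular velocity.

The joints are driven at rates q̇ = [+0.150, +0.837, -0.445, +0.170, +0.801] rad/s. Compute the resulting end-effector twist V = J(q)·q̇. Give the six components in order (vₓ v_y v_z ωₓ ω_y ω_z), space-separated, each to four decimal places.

o_n = [0.4101, 0.2102, 0.5076]
J₁: ẑ×o_n = [-0.2102, 0.4101, 0.0000], ω = ẑ
J2: z=[-0.7771, -0.6293, 0.0000] o=[0.0692, -0.0855, 0.0000] → [-0.3194, 0.3945, -0.0153, -0.7771, -0.6293, 0.0000]
J3: z=[0.5557, -0.6862, 0.4695] o=[-0.1553, 0.1918, 0.6710] → [0.1035, 0.3562, 0.3982, 0.5557, -0.6862, 0.4695]
J4: z=[0.0263, -0.5499, -0.8348] o=[0.4461, 0.3657, 0.5755] → [-0.0925, 0.0318, -0.0239, 0.0263, -0.5499, -0.8348]
J5: z=[0.9186, -0.3161, 0.2372] o=[0.5168, 0.2397, 0.1337] → [-0.1112, -0.3688, -0.0609, 0.9186, -0.3161, 0.2372]
V = J·q̇ = [-0.4498, -0.0569, -0.2428, -0.1575, -0.5681, -0.0109]

-0.4498 -0.0569 -0.2428 -0.1575 -0.5681 -0.0109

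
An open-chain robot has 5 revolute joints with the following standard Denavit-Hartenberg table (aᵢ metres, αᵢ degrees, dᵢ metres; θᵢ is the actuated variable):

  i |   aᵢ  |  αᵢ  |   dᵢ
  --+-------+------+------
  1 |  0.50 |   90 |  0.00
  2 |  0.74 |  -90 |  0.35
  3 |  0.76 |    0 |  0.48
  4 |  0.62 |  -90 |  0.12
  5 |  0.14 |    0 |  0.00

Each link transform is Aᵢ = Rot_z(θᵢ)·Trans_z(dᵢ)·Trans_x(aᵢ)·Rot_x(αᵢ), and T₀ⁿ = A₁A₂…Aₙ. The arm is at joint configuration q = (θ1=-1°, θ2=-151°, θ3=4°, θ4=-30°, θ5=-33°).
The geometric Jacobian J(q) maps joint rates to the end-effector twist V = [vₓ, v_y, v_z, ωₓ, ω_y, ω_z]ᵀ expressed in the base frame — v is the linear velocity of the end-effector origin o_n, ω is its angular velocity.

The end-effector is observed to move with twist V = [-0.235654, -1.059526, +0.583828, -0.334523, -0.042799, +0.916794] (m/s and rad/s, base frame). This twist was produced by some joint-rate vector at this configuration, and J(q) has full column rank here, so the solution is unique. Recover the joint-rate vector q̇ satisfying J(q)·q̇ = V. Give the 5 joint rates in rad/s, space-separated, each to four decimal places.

o_n = [-1.0728, -0.6016, -1.6391]
J₁: ẑ×o_n = [0.6016, -1.0728, 0.0000], ω = ẑ
J2: z=[-0.0175, -0.9998, 0.0000] o=[0.4999, -0.0087, 0.0000] → [1.6389, -0.0286, -1.5621, -0.0175, -0.9998, 0.0000]
J3: z=[0.4847, -0.0085, -0.8746] o=[-0.1533, -0.3474, -0.3588] → [-0.2115, 1.4248, -0.1310, 0.4847, -0.0085, -0.8746]
J4: z=[0.4847, -0.0085, -0.8746] o=[-0.5827, -0.2869, -1.1461] → [-0.2711, 0.6676, -0.1567, 0.4847, -0.0085, -0.8746]
J5: z=[-0.3677, 0.9053, -0.2125] o=[-1.0166, -0.5511, -1.5212] → [-0.1174, -0.0314, 0.0695, -0.3677, 0.9053, -0.2125]
q̇ = J⁺·V = [-0.0370, -0.3010, -0.6010, -0.3950, -0.3890]

-0.0370 -0.3010 -0.6010 -0.3950 -0.3890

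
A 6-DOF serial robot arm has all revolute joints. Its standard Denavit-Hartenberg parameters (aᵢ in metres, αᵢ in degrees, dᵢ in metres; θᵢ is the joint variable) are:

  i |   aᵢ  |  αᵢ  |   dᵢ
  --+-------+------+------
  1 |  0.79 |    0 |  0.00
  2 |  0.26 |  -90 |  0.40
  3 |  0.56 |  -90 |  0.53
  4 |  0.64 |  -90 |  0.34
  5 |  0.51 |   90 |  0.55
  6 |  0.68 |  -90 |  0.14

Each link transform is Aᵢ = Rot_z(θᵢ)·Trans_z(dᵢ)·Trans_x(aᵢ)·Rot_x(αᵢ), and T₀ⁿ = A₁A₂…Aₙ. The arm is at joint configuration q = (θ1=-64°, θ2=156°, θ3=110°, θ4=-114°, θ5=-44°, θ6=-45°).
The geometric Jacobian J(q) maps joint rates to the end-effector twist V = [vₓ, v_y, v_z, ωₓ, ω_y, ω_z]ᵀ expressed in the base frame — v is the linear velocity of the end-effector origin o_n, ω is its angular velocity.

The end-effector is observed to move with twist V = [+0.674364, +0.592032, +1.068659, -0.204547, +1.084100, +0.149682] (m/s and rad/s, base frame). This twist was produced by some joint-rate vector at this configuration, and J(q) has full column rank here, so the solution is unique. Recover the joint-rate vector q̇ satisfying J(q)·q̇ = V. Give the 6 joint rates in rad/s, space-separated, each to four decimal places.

o_n = [-1.3284, -1.6084, 0.6804]
J₁: ẑ×o_n = [1.6084, -1.3284, 0.0000], ω = ẑ
J2: z=[0.0000, 0.0000, 1.0000] o=[0.3463, -0.7100, 0.0000] → [0.8984, -1.6747, 0.0000, 0.0000, 0.0000, 1.0000]
J3: z=[-0.9994, -0.0349, 0.0000] o=[0.3372, -0.4502, 0.4000] → [-0.0098, 0.2802, 1.0994, -0.9994, -0.0349, 0.0000]
J4: z=[0.0328, -0.9391, 0.3420] o=[-0.1858, -0.6601, -0.1262] → [-0.4332, -0.4173, -1.1042, 0.0328, -0.9391, 0.3420]
J5: z=[-0.3956, -0.3265, -0.8585] o=[-0.7620, -0.9108, 0.2347] → [-0.7444, 0.6626, 0.0910, -0.3956, -0.3265, -0.8585]
J6: z=[0.6612, -0.7500, -0.0195] o=[-1.3047, -1.3838, 0.0239] → [-0.4967, -0.4336, -0.1663, 0.6612, -0.7500, -0.0195]
q̇ = J⁺·V = [-0.0370, -0.4040, 0.3760, -0.6300, -0.9330, -0.2680]

-0.0370 -0.4040 0.3760 -0.6300 -0.9330 -0.2680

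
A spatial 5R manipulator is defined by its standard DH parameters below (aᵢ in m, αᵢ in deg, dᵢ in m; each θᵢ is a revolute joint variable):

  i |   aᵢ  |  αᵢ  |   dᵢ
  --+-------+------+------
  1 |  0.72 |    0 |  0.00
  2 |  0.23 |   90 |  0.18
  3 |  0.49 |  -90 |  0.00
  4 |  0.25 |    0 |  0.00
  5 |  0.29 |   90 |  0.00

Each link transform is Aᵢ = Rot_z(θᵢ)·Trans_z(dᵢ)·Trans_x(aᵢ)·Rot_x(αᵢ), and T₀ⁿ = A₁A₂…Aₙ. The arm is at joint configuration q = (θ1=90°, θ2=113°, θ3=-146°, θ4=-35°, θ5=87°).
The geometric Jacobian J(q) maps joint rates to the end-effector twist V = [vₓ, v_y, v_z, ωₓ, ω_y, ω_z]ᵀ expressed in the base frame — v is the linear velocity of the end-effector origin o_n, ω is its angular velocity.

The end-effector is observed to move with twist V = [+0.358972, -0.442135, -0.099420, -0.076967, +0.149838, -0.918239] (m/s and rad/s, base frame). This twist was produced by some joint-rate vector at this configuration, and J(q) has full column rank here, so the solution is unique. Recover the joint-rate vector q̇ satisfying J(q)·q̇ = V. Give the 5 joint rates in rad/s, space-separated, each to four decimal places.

-0.5270 -0.3730 0.1680 -0.2420 0.2640

o_n = [0.4880, 0.8347, -0.3084]
J₁: ẑ×o_n = [-0.8347, 0.4880, 0.0000], ω = ẑ
J2: z=[0.0000, 0.0000, 1.0000] o=[0.0000, 0.7200, 0.0000] → [-0.1147, 0.4880, 0.0000, 0.0000, 0.0000, 1.0000]
J3: z=[-0.3907, 0.9205, 0.0000] o=[-0.2117, 0.6301, 0.1800] → [-0.4495, -0.1908, -0.7240, -0.3907, 0.9205, 0.0000]
J4: z=[-0.5147, -0.2185, -0.8290] o=[0.1622, 0.7889, -0.0940] → [0.0848, -0.3804, 0.0476, -0.5147, -0.2185, -0.8290]
J5: z=[-0.5147, -0.2185, -0.8290] o=[0.2625, 0.9872, -0.2085] → [-0.1046, -0.2384, 0.1278, -0.5147, -0.2185, -0.8290]
q̇ = J⁺·V = [-0.5270, -0.3730, 0.1680, -0.2420, 0.2640]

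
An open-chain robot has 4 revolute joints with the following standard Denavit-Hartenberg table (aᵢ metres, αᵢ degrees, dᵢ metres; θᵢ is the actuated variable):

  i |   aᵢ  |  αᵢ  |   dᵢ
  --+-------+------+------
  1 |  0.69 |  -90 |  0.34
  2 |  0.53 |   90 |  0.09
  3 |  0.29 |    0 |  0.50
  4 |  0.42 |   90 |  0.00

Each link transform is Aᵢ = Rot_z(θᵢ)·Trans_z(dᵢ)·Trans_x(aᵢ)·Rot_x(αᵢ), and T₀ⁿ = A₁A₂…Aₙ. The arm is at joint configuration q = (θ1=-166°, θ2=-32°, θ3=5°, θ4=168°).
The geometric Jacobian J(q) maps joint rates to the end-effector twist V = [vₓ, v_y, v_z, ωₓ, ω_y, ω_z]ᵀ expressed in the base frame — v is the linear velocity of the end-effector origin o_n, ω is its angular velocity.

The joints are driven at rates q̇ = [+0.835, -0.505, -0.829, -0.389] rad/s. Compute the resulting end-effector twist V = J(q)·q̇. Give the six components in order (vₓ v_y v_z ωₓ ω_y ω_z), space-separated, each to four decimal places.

0.5981 -0.7865 0.0825 -0.7484 0.3339 -0.1979

o_n = [-0.7030, -0.3468, 0.9771]
J₁: ẑ×o_n = [0.3468, -0.7030, 0.0000], ω = ẑ
J2: z=[0.2419, -0.9703, 0.0000] o=[-0.6695, -0.1669, 0.3400] → [-0.6181, -0.1541, -0.0760, 0.2419, -0.9703, 0.0000]
J3: z=[0.5142, 0.1282, 0.8480] o=[-1.0838, -0.3630, 0.6209] → [0.0320, 0.1399, -0.0405, 0.5142, 0.1282, 0.8480]
J4: z=[0.5142, 0.1282, 0.8480] o=[-1.0584, -0.3827, 1.1980] → [-0.0587, 0.4150, -0.0271, 0.5142, 0.1282, 0.8480]
V = J·q̇ = [0.5981, -0.7865, 0.0825, -0.7484, 0.3339, -0.1979]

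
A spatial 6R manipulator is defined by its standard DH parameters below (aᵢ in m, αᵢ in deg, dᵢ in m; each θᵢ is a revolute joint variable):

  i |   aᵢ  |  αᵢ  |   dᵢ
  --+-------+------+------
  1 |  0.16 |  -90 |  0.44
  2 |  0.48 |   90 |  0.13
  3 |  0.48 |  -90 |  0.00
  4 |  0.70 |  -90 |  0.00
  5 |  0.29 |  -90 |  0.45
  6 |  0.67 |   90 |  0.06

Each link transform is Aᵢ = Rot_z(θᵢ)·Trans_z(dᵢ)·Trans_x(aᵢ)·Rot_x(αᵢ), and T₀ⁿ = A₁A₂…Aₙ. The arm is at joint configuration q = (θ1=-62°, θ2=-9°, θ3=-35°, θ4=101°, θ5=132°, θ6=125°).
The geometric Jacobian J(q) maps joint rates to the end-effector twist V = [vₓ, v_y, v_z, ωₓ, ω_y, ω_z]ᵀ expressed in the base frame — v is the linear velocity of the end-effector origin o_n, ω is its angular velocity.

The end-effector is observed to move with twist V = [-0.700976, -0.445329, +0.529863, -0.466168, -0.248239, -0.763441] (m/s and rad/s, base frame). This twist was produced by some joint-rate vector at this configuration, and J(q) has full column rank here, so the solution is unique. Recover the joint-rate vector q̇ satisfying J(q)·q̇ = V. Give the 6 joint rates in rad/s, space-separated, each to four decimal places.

-0.5550 -0.2130 0.5410 0.3570 -0.2940 -0.9470

o_n = [0.5190, -1.0443, -0.1339]
J₁: ẑ×o_n = [1.0443, 0.5190, -0.0000], ω = ẑ
J2: z=[0.8829, 0.4695, 0.0000] o=[0.0751, -0.1413, 0.4400] → [-0.2694, 0.5067, -1.0057, 0.8829, 0.4695, 0.0000]
J3: z=[-0.0734, 0.1381, 0.9877] o=[0.4125, -0.4988, 0.5151] → [0.4491, 0.0576, 0.0253, -0.0734, 0.1381, 0.9877]
J4: z=[0.9892, -0.1156, 0.0897] o=[0.3517, -0.9710, 0.5766] → [0.0887, 0.7179, -0.0532, 0.9892, -0.1156, 0.0897]
J5: z=[0.1103, 0.9919, 0.0627] o=[0.4191, -0.9345, -0.1192] → [-0.0077, 0.0079, -0.1112, 0.1103, 0.9919, 0.0627]
J6: z=[0.5904, -0.1161, 0.7987] o=[0.2368, -0.4733, 0.0825] → [0.4812, 0.3532, -0.3044, 0.5904, -0.1161, 0.7987]
q̇ = J⁺·V = [-0.5550, -0.2130, 0.5410, 0.3570, -0.2940, -0.9470]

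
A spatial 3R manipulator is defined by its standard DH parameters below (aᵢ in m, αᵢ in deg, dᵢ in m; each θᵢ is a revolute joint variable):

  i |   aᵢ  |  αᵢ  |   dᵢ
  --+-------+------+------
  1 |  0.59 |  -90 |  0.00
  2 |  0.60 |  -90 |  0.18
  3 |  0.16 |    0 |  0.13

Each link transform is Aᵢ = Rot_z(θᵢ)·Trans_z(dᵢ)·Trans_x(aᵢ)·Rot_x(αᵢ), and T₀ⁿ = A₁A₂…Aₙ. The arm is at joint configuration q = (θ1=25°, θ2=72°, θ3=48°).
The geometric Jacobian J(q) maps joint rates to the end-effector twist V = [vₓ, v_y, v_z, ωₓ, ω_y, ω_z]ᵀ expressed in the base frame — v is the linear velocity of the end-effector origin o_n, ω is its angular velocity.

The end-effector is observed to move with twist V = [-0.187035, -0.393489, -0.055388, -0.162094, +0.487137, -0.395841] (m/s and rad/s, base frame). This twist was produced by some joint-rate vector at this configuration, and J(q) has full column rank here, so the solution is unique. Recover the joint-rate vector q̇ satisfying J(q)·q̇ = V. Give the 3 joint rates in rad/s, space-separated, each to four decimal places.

-0.4150 0.5100 -0.0620

o_n = [0.5949, 0.3448, -0.7126]
J₁: ẑ×o_n = [-0.3448, 0.5949, 0.0000], ω = ẑ
J2: z=[-0.4226, 0.9063, 0.0000] o=[0.5347, 0.2493, 0.0000] → [-0.6459, -0.3012, -0.0949, -0.4226, 0.9063, 0.0000]
J3: z=[-0.8619, -0.4019, -0.3090] o=[0.6267, 0.4908, -0.5706] → [0.0119, -0.1126, 0.1131, -0.8619, -0.4019, -0.3090]
q̇ = J⁺·V = [-0.4150, 0.5100, -0.0620]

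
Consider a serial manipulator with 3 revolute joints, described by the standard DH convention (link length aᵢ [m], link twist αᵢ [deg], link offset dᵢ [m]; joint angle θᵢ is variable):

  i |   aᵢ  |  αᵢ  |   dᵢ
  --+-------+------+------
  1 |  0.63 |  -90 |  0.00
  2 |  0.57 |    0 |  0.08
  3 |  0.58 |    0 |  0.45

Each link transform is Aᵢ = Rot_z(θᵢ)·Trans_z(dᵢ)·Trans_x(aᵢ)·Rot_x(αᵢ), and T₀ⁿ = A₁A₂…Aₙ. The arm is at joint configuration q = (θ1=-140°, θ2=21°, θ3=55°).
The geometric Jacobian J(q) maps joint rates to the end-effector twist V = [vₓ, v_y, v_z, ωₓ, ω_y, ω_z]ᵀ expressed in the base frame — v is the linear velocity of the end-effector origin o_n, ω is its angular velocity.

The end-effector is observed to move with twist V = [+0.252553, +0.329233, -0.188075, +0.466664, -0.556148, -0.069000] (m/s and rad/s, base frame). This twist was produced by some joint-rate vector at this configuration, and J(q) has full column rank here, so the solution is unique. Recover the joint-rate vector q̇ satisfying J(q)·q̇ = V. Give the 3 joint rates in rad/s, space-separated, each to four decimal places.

-0.0690 0.1620 0.5640

o_n = [-0.6571, -1.2432, -0.7670]
J₁: ẑ×o_n = [1.2432, -0.6571, 0.0000], ω = ẑ
J2: z=[0.6428, -0.7660, 0.0000] o=[-0.4826, -0.4050, 0.0000] → [0.5876, 0.4930, -0.6725, 0.6428, -0.7660, 0.0000]
J3: z=[0.6428, -0.7660, 0.0000] o=[-0.8388, -0.8083, -0.2043] → [0.4311, 0.3617, -0.1403, 0.6428, -0.7660, 0.0000]
q̇ = J⁺·V = [-0.0690, 0.1620, 0.5640]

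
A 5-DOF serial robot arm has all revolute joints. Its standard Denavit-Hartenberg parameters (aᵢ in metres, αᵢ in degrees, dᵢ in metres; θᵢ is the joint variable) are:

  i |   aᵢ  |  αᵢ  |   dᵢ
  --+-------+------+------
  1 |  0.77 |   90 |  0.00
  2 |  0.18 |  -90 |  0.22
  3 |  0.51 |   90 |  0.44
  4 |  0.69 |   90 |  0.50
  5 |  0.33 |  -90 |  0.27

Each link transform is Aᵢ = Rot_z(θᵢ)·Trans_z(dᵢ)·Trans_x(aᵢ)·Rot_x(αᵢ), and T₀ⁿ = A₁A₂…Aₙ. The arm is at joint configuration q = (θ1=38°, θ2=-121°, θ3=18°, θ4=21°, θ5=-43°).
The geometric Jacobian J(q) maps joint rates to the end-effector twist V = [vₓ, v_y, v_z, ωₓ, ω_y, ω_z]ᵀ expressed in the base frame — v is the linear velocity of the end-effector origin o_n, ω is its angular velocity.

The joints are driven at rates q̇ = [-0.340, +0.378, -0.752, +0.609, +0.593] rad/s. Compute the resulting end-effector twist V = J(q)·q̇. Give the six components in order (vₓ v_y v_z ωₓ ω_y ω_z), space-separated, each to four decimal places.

1.6567 -0.4243 -0.7080 -0.4914 -1.5153 -0.0021

o_n = [0.2974, 0.2002, -1.6993]
J₁: ẑ×o_n = [-0.2002, 0.2974, 0.0000], ω = ẑ
J2: z=[0.6157, -0.7880, 0.0000] o=[0.6068, 0.4741, 0.0000] → [1.3390, 1.0462, -0.4124, 0.6157, -0.7880, 0.0000]
J3: z=[0.6755, 0.5277, -0.5150] o=[0.6692, 0.2436, -0.1543] → [-0.8377, 1.2351, 0.1669, 0.6755, 0.5277, -0.5150]
J4: z=[0.4601, -0.8474, -0.2649] o=[0.6725, 0.4462, -0.7967] → [0.6997, 0.5147, -0.4311, 0.4601, -0.8474, -0.2649]
J5: z=[-0.8371, -0.5135, 0.1887] o=[0.6984, 0.1156, -1.5816] → [0.0445, -0.1742, -0.2768, -0.8371, -0.5135, 0.1887]
V = J·q̇ = [1.6567, -0.4243, -0.7080, -0.4914, -1.5153, -0.0021]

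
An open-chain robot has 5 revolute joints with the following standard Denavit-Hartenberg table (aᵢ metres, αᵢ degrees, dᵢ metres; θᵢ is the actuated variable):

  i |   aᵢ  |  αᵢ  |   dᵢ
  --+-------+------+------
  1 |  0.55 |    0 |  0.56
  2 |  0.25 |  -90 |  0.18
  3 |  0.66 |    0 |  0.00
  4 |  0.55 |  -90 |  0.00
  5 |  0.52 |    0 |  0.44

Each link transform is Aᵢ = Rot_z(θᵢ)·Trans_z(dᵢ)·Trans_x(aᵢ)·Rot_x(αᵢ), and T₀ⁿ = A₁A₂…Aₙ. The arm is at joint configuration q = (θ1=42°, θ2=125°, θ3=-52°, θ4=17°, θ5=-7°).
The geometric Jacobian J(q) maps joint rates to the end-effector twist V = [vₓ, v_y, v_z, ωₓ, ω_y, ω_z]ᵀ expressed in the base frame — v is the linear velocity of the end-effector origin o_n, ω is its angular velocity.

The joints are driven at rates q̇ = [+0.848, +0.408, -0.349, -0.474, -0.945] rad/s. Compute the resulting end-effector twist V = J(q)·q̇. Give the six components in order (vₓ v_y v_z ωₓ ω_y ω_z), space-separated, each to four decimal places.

-0.4217 -2.4257 1.0339 0.7133 0.6800 2.0301

o_n = [-1.3419, 0.7071, 1.5112]
J₁: ẑ×o_n = [-0.7071, -1.3419, 0.0000], ω = ẑ
J2: z=[0.0000, 0.0000, 1.0000] o=[0.4087, 0.3680, 0.5600] → [-0.3391, -1.7506, 0.0000, 0.0000, 0.0000, 1.0000]
J3: z=[-0.2250, -0.9744, 0.0000] o=[0.1651, 0.4243, 0.7400] → [-0.7514, 0.1735, -1.5320, -0.2250, -0.9744, 0.0000]
J4: z=[-0.2250, -0.9744, 0.0000] o=[-0.2308, 0.5157, 1.2601] → [-0.2446, 0.0565, -1.1257, -0.2250, -0.9744, 0.0000]
J5: z=[-0.5589, 0.1290, -0.8192] o=[-0.6698, 0.6170, 1.5756] → [0.0655, 0.5146, 0.0363, -0.5589, 0.1290, -0.8192]
V = J·q̇ = [-0.4217, -2.4257, 1.0339, 0.7133, 0.6800, 2.0301]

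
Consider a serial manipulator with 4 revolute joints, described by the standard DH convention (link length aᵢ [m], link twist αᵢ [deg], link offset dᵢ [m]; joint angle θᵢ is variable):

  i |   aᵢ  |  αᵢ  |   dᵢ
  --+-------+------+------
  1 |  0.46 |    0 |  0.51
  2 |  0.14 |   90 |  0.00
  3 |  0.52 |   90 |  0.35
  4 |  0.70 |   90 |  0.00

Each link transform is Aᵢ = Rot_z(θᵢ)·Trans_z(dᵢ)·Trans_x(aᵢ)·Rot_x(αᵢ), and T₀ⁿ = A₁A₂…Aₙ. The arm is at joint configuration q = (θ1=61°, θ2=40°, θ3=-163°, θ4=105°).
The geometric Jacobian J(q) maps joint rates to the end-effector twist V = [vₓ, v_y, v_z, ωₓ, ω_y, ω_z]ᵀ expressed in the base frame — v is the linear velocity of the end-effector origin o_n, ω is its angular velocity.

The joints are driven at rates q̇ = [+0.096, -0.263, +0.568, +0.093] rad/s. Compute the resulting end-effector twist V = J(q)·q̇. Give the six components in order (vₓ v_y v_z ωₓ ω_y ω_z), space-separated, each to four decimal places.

-0.0748 -0.0416 -0.1657 0.5628 0.0817 -0.0781

o_n = [1.2654, 0.4175, 0.4109]
J₁: ẑ×o_n = [-0.4175, 1.2654, 0.0000], ω = ẑ
J2: z=[0.0000, 0.0000, 1.0000] o=[0.2230, 0.4023, 0.5100] → [-0.0152, 1.0424, 0.0000, 0.0000, 0.0000, 1.0000]
J3: z=[0.9816, 0.1908, 0.0000] o=[0.1963, 0.5398, 0.5100] → [-0.0189, 0.0972, -0.3240, 0.9816, 0.1908, 0.0000]
J4: z=[0.0558, -0.2870, 0.9563] o=[0.6348, 0.1184, 0.3580] → [-0.3012, 0.6002, 0.1977, 0.0558, -0.2870, 0.9563]
V = J·q̇ = [-0.0748, -0.0416, -0.1657, 0.5628, 0.0817, -0.0781]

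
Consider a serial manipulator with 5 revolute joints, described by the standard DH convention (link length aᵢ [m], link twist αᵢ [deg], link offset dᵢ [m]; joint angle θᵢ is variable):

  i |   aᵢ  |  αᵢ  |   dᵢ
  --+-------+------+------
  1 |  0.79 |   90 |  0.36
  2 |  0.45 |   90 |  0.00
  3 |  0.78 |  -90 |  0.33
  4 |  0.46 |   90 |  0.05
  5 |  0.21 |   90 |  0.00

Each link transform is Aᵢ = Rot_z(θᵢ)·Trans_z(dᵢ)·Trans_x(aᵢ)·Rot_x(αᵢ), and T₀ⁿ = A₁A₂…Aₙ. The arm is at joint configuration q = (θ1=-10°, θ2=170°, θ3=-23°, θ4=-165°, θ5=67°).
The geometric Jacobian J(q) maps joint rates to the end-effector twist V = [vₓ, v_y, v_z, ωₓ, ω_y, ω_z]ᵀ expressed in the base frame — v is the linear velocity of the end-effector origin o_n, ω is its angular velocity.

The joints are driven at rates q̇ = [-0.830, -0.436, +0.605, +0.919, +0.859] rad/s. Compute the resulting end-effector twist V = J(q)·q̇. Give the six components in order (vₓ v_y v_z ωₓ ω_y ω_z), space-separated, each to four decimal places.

o_n = [0.0794, -0.1397, 0.9588]
J₁: ẑ×o_n = [0.1397, 0.0794, -0.0000], ω = ẑ
J2: z=[-0.1736, -0.9848, 0.0000] o=[0.7780, -0.1372, 0.3600] → [-0.5897, 0.1040, -0.6876, -0.1736, -0.9848, 0.0000]
J3: z=[0.1710, -0.0302, 0.9848] o=[0.3416, -0.0602, 0.4381] → [0.0625, -0.3472, -0.0215, 0.1710, -0.0302, 0.9848]
J4: z=[-0.5388, -0.8397, 0.0678] o=[-0.2454, 0.3527, 0.8878] → [-0.0262, 0.0603, 0.5381, -0.5388, -0.8397, 0.0678]
J5: z=[0.0483, -0.1112, -0.9926] o=[0.1145, 0.0663, 0.9374] → [-0.2068, 0.0338, -0.0139, 0.0483, -0.1112, -0.9926]
V = J·q̇ = [-0.0227, -0.2368, 0.7693, -0.2745, -0.4561, -1.0245]

-0.0227 -0.2368 0.7693 -0.2745 -0.4561 -1.0245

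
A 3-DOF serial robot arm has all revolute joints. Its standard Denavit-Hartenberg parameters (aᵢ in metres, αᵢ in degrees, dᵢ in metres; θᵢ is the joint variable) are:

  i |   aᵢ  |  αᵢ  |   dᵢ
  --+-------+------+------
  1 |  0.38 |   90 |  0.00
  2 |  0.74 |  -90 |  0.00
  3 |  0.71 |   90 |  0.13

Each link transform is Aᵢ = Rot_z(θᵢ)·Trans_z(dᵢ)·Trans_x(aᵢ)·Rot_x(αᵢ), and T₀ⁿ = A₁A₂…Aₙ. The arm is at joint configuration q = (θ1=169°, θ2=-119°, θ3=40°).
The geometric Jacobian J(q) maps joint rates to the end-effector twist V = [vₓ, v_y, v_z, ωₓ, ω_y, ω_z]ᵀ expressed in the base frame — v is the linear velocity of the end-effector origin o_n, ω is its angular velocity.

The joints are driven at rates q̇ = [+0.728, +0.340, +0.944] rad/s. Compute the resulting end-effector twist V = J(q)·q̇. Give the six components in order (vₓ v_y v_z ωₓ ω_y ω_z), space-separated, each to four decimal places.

o_n = [0.0393, -0.4726, -1.1859]
J₁: ẑ×o_n = [0.4726, 0.0393, -0.0000], ω = ẑ
J2: z=[0.1908, 0.9816, 0.0000] o=[-0.3730, 0.0725, 0.0000] → [-1.1642, 0.2263, -0.5087, 0.1908, 0.9816, 0.0000]
J3: z=[-0.8586, 0.1669, -0.4848] o=[-0.0209, 0.0041, -0.6472] → [-0.3210, -0.4917, 0.3992, -0.8586, 0.1669, -0.4848]
V = J·q̇ = [-0.3548, -0.3586, 0.2038, -0.7456, 0.4913, 0.2703]

-0.3548 -0.3586 0.2038 -0.7456 0.4913 0.2703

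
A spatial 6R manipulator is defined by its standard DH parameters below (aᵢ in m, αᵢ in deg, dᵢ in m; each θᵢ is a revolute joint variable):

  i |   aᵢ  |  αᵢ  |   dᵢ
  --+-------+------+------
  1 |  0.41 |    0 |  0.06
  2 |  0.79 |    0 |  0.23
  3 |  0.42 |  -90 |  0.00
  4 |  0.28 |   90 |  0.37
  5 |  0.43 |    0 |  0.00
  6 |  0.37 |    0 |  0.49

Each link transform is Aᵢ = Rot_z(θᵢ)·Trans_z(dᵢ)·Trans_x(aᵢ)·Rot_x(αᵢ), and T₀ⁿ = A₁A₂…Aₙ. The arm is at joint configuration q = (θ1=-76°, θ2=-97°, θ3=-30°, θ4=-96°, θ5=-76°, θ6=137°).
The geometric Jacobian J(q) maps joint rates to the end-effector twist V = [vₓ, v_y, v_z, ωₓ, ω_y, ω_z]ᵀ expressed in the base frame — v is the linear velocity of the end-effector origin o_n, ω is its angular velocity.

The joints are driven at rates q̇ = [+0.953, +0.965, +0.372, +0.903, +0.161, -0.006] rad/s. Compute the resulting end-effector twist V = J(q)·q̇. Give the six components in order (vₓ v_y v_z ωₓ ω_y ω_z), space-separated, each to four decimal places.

o_n = [-0.6767, -0.7978, 0.7991]
J₁: ẑ×o_n = [0.7978, -0.6767, 0.0000], ω = ẑ
J2: z=[0.0000, 0.0000, 1.0000] o=[0.0992, -0.3978, 0.0600] → [0.4000, -0.7759, 0.0000, 0.0000, 0.0000, 1.0000]
J3: z=[0.0000, 0.0000, 1.0000] o=[-0.6849, -0.4941, 0.2900] → [0.3037, 0.0082, -0.0000, 0.0000, 0.0000, 1.0000]
J4: z=[-0.3907, -0.9205, 0.0000] o=[-1.0715, -0.3300, 0.2900] → [-0.4686, 0.1989, 0.5462, -0.3907, -0.9205, 0.0000]
J5: z=[0.9155, -0.3886, -0.1045] o=[-1.1892, -0.6820, 0.5685] → [-0.1017, -0.2647, 0.0931, 0.9155, -0.3886, -0.1045]
J6: z=[0.9155, -0.3886, -0.1045] o=[-1.0161, -0.3022, 0.6719] → [-0.1012, -0.1519, -0.3218, 0.9155, -0.3886, -0.1045]
V = J·q̇ = [0.8204, -1.2527, 0.5101, -0.2109, -0.8914, 2.2738]

0.8204 -1.2527 0.5101 -0.2109 -0.8914 2.2738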